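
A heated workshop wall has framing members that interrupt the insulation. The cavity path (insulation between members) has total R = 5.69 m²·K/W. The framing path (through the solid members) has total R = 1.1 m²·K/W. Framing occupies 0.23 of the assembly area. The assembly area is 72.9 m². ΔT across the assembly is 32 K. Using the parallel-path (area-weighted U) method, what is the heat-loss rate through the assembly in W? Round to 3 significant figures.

803 W

U_eff = 0.77/5.69 + 0.23/1.1 = 0.1353 + 0.2091 = 0.3444
R_eff = 1/U_eff = 2.903 m²·K/W
Q = 72.9 × 32 / 2.903 = 803.5 W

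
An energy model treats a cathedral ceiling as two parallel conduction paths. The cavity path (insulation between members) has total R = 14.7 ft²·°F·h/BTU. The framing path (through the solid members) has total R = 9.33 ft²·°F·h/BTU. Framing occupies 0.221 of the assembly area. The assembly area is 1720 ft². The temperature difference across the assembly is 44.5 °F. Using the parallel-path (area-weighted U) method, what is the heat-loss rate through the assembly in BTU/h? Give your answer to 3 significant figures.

U_eff = 0.779/14.7 + 0.221/9.33 = 0.05299 + 0.02369 = 0.07668
R_eff = 1/U_eff = 13.04 ft²·°F·h/BTU
Q = 1720 × 44.5 / 13.04 = 5869 BTU/h

5870 BTU/h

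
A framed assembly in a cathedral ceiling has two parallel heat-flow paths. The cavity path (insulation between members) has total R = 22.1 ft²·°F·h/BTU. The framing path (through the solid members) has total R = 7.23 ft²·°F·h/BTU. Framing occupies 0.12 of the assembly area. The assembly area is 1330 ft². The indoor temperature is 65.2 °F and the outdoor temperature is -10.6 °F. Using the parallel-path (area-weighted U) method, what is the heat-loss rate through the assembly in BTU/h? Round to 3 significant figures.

5690 BTU/h

U_eff = 0.88/22.1 + 0.12/7.23 = 0.03982 + 0.0166 = 0.05642
R_eff = 1/U_eff = 17.73 ft²·°F·h/BTU
Q = 1330 × (65.2 − (-10.6)) / 17.73 = 5688 BTU/h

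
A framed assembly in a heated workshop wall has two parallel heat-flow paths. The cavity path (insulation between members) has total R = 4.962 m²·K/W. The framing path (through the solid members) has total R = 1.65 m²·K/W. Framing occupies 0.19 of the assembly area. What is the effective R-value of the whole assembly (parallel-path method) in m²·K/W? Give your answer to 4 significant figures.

3.592 m²·K/W

U_eff = 0.81/4.962 + 0.19/1.65 = 0.16324 + 0.11515 = 0.27839
R_eff = 1/U_eff = 3.5921 m²·K/W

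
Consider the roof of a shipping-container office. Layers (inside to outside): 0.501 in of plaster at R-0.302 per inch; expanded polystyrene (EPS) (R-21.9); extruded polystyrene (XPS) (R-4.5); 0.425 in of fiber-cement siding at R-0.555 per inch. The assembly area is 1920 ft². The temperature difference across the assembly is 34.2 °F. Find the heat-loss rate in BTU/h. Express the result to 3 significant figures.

2450 BTU/h

0.501 × 0.302 = 0.1513
0.425 × 0.555 = 0.2359
R_total = 0.1513 + 21.9 + 4.5 + 0.2359 = 26.79 ft²·°F·h/BTU
Q = A·ΔT/R = 1920 × 34.2 / 26.79 = 2451 BTU/h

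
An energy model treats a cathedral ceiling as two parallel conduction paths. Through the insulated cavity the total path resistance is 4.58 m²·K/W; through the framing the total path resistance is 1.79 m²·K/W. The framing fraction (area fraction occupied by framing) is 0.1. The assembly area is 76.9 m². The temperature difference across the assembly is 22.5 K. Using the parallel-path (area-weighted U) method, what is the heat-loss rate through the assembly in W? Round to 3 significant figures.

437 W

U_eff = 0.9/4.58 + 0.1/1.79 = 0.1965 + 0.05587 = 0.2524
R_eff = 1/U_eff = 3.962 m²·K/W
Q = 76.9 × 22.5 / 3.962 = 436.7 W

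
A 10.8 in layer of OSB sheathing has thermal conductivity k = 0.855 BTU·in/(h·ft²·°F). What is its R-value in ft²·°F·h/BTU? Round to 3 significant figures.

R = L/k = 10.8/0.855 = 12.63 ft²·°F·h/BTU

12.6 ft²·°F·h/BTU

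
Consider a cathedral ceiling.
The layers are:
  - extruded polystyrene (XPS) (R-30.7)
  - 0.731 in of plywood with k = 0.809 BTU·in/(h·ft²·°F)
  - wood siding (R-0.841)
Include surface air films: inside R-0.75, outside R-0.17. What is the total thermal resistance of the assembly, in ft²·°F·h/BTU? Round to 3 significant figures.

33.4 ft²·°F·h/BTU

0.731/0.809 = 0.9036
R_total = 0.75 + 30.7 + 0.9036 + 0.841 + 0.17 = 33.36 ft²·°F·h/BTU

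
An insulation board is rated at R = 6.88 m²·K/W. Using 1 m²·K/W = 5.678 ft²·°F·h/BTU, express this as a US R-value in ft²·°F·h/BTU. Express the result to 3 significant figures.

39.1 ft²·°F·h/BTU

R_US = 6.88 × 5.678 = 39.06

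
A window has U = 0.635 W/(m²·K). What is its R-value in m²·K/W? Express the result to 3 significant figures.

1.57 m²·K/W

R = 1/U = 1/0.635 = 1.575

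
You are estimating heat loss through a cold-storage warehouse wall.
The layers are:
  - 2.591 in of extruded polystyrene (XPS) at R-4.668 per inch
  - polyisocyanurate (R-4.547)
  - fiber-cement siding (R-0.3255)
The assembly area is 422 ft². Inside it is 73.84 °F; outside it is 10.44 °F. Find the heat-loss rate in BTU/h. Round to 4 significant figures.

1577 BTU/h

2.591 × 4.668 = 12.095
R_total = 12.095 + 4.547 + 0.3255 = 16.967 ft²·°F·h/BTU
Q = A·ΔT/R = 422 × (73.84 − 10.44) / 16.967 = 1576.8 BTU/h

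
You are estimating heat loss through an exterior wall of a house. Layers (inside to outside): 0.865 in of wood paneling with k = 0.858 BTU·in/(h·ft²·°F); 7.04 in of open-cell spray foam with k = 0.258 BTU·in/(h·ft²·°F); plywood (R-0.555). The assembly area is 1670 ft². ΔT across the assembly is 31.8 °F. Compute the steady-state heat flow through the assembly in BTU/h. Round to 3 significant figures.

0.865/0.858 = 1.008
7.04/0.258 = 27.29
R_total = 1.008 + 27.29 + 0.555 = 28.85 ft²·°F·h/BTU
Q = A·ΔT/R = 1670 × 31.8 / 28.85 = 1841 BTU/h

1840 BTU/h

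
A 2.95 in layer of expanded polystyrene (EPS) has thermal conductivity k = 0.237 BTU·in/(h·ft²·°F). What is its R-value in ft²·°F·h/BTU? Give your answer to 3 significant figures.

R = L/k = 2.95/0.237 = 12.45 ft²·°F·h/BTU

12.4 ft²·°F·h/BTU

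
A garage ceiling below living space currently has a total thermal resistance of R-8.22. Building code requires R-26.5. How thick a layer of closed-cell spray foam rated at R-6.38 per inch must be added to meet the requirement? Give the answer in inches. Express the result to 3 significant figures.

2.87 in

ΔR = 26.5 − 8.22 = 18.28 ft²·°F·h/BTU
L = ΔR / (R/in) = 18.28/6.38 = 2.865 in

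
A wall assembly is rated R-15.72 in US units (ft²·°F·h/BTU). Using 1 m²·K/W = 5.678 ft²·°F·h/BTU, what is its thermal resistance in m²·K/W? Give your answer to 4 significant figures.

R_SI = 15.72/5.678 = 2.7686

2.769 m²·K/W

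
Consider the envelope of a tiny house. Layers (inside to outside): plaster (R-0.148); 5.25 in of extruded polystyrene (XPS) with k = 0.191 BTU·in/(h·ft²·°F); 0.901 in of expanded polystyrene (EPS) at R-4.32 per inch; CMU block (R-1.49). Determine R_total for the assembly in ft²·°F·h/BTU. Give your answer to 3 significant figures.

33.0 ft²·°F·h/BTU

5.25/0.191 = 27.49
0.901 × 4.32 = 3.892
R_total = 0.148 + 27.49 + 3.892 + 1.49 = 33.02 ft²·°F·h/BTU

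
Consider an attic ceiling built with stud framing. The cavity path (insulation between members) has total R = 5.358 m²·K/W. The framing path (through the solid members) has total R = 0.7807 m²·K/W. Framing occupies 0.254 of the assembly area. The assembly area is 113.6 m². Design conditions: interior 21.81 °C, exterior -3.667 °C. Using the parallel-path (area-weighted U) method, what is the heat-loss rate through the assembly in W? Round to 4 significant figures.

1345 W

U_eff = 0.746/5.358 + 0.254/0.7807 = 0.13923 + 0.32535 = 0.46458
R_eff = 1/U_eff = 2.1525 m²·K/W
Q = 113.6 × (21.81 − (-3.667)) / 2.1525 = 1344.6 W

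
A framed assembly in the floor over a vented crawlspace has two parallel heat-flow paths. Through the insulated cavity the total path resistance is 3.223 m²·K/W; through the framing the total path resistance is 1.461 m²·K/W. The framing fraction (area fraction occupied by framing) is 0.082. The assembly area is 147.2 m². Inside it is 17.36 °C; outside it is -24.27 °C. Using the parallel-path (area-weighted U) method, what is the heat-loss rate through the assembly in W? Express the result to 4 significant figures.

2089 W

U_eff = 0.918/3.223 + 0.082/1.461 = 0.28483 + 0.056126 = 0.34095
R_eff = 1/U_eff = 2.9329 m²·K/W
Q = 147.2 × (17.36 − (-24.27)) / 2.9329 = 2089.3 W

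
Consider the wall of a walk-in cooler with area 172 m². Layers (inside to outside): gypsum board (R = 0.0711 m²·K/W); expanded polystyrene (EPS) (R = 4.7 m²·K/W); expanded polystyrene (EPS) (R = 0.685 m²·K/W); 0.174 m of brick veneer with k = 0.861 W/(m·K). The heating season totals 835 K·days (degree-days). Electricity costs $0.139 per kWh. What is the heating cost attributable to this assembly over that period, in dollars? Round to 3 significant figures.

0.174/0.861 = 0.2021
R_total = 0.0711 + 4.7 + 0.685 + 0.2021 = 5.658 m²·K/W
E = A × HDD × 24 / R / 1000 = 172 × 835 × 24 / 5.658 / 1000 = 609.2 kWh
Cost = 609.2 × 0.139 = $84.68

84.7 dollars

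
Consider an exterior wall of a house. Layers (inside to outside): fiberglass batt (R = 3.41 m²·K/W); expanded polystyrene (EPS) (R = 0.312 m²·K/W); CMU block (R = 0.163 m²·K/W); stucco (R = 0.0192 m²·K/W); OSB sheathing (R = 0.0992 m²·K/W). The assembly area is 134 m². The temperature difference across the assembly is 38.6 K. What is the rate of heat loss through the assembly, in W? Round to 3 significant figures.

R_total = 3.41 + 0.312 + 0.163 + 0.0192 + 0.0992 = 4.003 m²·K/W
Q = A·ΔT/R = 134 × 38.6 / 4.003 = 1292 W

1290 W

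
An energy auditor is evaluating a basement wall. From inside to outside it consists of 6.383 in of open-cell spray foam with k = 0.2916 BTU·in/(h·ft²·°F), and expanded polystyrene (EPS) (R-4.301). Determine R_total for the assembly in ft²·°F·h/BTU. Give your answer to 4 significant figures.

6.383/0.2916 = 21.89
R_total = 21.89 + 4.301 = 26.191 ft²·°F·h/BTU

26.19 ft²·°F·h/BTU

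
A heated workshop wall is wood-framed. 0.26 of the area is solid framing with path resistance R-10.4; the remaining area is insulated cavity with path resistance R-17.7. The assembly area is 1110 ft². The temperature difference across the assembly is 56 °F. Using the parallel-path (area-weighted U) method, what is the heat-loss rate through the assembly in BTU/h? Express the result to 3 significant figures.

4150 BTU/h

U_eff = 0.74/17.7 + 0.26/10.4 = 0.04181 + 0.025 = 0.06681
R_eff = 1/U_eff = 14.97 ft²·°F·h/BTU
Q = 1110 × 56 / 14.97 = 4153 BTU/h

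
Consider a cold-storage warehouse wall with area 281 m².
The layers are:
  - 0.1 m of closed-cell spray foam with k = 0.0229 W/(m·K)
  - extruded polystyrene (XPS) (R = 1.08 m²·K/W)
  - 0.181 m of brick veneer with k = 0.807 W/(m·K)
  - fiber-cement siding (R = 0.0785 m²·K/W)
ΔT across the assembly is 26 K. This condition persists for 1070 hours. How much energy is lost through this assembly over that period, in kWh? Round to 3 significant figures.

1360 kWh

0.1/0.0229 = 4.367
0.181/0.807 = 0.2243
R_total = 4.367 + 1.08 + 0.2243 + 0.0785 = 5.75 m²·K/W
Q = 281 × 26 / 5.75 = 1271 W
E = 1271 W × 1070 h / 1000 = 1360 kWh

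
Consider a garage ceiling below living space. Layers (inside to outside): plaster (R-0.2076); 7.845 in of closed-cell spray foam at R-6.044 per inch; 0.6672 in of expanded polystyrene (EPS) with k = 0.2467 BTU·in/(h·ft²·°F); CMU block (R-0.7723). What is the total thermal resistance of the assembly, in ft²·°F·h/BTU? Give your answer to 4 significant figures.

7.845 × 6.044 = 47.415
0.6672/0.2467 = 2.7045
R_total = 0.2076 + 47.415 + 2.7045 + 0.7723 = 51.1 ft²·°F·h/BTU

51.10 ft²·°F·h/BTU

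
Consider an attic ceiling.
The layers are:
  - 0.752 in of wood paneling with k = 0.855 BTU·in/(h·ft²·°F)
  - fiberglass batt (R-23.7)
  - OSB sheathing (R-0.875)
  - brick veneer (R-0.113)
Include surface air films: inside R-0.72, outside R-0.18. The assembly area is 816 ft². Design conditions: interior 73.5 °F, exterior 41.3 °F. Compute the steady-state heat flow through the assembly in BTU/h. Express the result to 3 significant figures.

0.752/0.855 = 0.8795
R_total = 0.72 + 0.8795 + 23.7 + 0.875 + 0.113 + 0.18 = 26.47 ft²·°F·h/BTU
Q = A·ΔT/R = 816 × (73.5 − 41.3) / 26.47 = 992.7 BTU/h

993 BTU/h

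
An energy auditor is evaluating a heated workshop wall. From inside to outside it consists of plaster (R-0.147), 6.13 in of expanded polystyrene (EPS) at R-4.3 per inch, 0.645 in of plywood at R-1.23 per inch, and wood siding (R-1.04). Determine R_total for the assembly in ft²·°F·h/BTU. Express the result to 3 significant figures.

6.13 × 4.3 = 26.36
0.645 × 1.23 = 0.7933
R_total = 0.147 + 26.36 + 0.7933 + 1.04 = 28.34 ft²·°F·h/BTU

28.3 ft²·°F·h/BTU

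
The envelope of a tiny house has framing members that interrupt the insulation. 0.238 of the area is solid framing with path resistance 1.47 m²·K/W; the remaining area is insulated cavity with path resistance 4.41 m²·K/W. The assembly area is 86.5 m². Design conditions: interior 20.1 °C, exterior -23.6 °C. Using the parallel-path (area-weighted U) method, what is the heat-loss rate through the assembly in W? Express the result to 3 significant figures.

U_eff = 0.762/4.41 + 0.238/1.47 = 0.1728 + 0.1619 = 0.3347
R_eff = 1/U_eff = 2.988 m²·K/W
Q = 86.5 × (20.1 − (-23.6)) / 2.988 = 1265 W

1270 W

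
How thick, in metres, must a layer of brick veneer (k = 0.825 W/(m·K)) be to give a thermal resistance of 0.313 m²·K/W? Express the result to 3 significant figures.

0.258 m

L = R·k = 0.313 × 0.825 = 0.2582 m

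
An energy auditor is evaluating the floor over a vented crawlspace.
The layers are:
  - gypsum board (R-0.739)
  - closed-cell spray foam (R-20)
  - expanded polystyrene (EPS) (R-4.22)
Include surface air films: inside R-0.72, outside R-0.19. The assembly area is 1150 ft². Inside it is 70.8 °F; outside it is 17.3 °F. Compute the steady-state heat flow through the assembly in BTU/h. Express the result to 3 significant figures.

2380 BTU/h

R_total = 0.72 + 0.739 + 20 + 4.22 + 0.19 = 25.87 ft²·°F·h/BTU
Q = A·ΔT/R = 1150 × (70.8 − 17.3) / 25.87 = 2378 BTU/h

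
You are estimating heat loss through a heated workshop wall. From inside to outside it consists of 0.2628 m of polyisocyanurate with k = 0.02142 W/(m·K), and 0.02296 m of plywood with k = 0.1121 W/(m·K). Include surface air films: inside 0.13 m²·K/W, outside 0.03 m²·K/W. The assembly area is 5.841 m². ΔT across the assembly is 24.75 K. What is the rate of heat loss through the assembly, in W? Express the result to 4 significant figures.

0.2628/0.02142 = 12.269
0.02296/0.1121 = 0.20482
R_total = 0.13 + 12.269 + 0.20482 + 0.03 = 12.634 m²·K/W
Q = A·ΔT/R = 5.841 × 24.75 / 12.634 = 11.443 W

11.44 W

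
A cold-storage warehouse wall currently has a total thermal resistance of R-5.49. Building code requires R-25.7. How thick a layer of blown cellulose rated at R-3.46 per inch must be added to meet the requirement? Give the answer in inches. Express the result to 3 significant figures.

ΔR = 25.7 − 5.49 = 20.21 ft²·°F·h/BTU
L = ΔR / (R/in) = 20.21/3.46 = 5.841 in

5.84 in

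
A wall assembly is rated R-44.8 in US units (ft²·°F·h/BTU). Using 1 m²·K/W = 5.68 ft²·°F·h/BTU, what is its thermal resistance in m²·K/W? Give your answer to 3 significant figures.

7.89 m²·K/W

R_SI = 44.8/5.68 = 7.887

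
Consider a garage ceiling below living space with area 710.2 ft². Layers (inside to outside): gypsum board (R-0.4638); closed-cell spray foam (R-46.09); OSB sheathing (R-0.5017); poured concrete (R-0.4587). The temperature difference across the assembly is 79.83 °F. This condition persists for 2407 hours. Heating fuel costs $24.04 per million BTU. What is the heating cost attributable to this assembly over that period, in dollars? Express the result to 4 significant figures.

R_total = 0.4638 + 46.09 + 0.5017 + 0.4587 = 47.514 ft²·°F·h/BTU
Q = 710.2 × 79.83 / 47.514 = 1193.2 BTU/h
E = 1193.2 × 2407 = 2872100 BTU
Cost = 2872100/10⁶ × 24.04 = $69.045

69.05 dollars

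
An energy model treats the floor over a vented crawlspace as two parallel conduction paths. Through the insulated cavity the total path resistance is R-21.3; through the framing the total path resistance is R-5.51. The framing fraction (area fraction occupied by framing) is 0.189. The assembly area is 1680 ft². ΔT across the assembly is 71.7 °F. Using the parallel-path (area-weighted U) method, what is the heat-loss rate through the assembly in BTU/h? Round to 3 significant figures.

8720 BTU/h

U_eff = 0.811/21.3 + 0.189/5.51 = 0.03808 + 0.0343 = 0.07238
R_eff = 1/U_eff = 13.82 ft²·°F·h/BTU
Q = 1680 × 71.7 / 13.82 = 8718 BTU/h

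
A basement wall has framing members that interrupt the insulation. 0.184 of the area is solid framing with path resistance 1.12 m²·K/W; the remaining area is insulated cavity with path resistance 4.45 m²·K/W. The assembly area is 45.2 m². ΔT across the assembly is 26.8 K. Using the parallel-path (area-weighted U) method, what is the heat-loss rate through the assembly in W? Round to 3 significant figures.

U_eff = 0.816/4.45 + 0.184/1.12 = 0.1834 + 0.1643 = 0.3477
R_eff = 1/U_eff = 2.876 m²·K/W
Q = 45.2 × 26.8 / 2.876 = 421.1 W

421 W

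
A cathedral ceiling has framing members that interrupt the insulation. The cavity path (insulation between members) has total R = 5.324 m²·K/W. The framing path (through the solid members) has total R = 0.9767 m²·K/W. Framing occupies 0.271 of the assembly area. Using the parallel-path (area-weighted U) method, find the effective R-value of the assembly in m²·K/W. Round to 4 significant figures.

2.413 m²·K/W

U_eff = 0.729/5.324 + 0.271/0.9767 = 0.13693 + 0.27746 = 0.41439
R_eff = 1/U_eff = 2.4132 m²·K/W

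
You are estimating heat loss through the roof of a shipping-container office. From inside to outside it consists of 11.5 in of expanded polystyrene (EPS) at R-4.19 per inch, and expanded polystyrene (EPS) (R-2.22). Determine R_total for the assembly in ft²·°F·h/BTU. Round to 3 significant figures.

11.5 × 4.19 = 48.19
R_total = 48.19 + 2.22 = 50.41 ft²·°F·h/BTU

50.4 ft²·°F·h/BTU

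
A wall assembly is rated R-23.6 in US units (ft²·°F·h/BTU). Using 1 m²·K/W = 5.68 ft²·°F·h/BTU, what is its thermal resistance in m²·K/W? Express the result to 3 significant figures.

4.15 m²·K/W

R_SI = 23.6/5.68 = 4.155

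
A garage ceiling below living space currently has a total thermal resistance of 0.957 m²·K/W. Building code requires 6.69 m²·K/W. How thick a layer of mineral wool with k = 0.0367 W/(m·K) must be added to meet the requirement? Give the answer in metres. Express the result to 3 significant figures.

ΔR = 6.69 − 0.957 = 5.733 m²·K/W
L = ΔR × k = 5.733 × 0.0367 = 0.2104 m

0.210 m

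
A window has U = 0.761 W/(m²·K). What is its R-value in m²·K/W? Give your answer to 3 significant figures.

1.31 m²·K/W

R = 1/U = 1/0.761 = 1.314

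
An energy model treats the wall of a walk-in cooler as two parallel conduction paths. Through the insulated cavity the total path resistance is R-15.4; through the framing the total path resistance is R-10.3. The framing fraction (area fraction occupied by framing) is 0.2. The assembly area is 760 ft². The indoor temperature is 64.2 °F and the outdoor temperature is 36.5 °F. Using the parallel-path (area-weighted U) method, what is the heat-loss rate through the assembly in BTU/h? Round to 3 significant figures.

1500 BTU/h

U_eff = 0.8/15.4 + 0.2/10.3 = 0.05195 + 0.01942 = 0.07137
R_eff = 1/U_eff = 14.01 ft²·°F·h/BTU
Q = 760 × (64.2 − 36.5) / 14.01 = 1502 BTU/h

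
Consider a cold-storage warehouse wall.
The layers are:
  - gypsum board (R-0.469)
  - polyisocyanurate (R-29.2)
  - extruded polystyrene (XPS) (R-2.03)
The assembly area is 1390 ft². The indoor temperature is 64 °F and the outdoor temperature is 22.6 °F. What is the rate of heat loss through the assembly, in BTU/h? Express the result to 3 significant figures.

R_total = 0.469 + 29.2 + 2.03 = 31.7 ft²·°F·h/BTU
Q = A·ΔT/R = 1390 × (64 − 22.6) / 31.7 = 1815 BTU/h

1820 BTU/h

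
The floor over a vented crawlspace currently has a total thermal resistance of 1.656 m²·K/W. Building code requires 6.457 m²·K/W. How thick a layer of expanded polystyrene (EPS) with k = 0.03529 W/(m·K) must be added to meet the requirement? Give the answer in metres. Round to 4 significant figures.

0.1694 m

ΔR = 6.457 − 1.656 = 4.801 m²·K/W
L = ΔR × k = 4.801 × 0.03529 = 0.16943 m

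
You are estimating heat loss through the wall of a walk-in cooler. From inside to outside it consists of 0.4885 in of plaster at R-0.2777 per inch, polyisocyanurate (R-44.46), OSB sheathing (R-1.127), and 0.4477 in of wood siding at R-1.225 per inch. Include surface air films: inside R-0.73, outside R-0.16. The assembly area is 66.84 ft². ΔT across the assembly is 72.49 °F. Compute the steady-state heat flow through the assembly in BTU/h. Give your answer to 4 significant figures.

0.4885 × 0.2777 = 0.13566
0.4477 × 1.225 = 0.54843
R_total = 0.73 + 0.13566 + 44.46 + 1.127 + 0.54843 + 0.16 = 47.161 ft²·°F·h/BTU
Q = A·ΔT/R = 66.84 × 72.49 / 47.161 = 102.74 BTU/h

102.7 BTU/h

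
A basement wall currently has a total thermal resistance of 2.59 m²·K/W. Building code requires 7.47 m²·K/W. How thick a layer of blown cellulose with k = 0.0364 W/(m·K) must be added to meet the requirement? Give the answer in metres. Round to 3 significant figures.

0.178 m

ΔR = 7.47 − 2.59 = 4.88 m²·K/W
L = ΔR × k = 4.88 × 0.0364 = 0.1776 m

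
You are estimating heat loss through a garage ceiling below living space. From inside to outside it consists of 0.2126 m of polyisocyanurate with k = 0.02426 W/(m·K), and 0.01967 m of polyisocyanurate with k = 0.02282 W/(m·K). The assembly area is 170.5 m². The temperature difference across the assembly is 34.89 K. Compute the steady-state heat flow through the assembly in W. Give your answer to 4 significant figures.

618.0 W

0.2126/0.02426 = 8.7634
0.01967/0.02282 = 0.86196
R_total = 8.7634 + 0.86196 = 9.6254 m²·K/W
Q = A·ΔT/R = 170.5 × 34.89 / 9.6254 = 618.03 W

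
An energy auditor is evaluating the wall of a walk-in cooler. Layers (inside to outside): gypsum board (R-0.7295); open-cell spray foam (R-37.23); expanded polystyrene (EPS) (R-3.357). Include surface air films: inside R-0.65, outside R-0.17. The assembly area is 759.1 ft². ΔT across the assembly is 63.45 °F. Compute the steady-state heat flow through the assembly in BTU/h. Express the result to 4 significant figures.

R_total = 0.65 + 0.7295 + 37.23 + 3.357 + 0.17 = 42.136 ft²·°F·h/BTU
Q = A·ΔT/R = 759.1 × 63.45 / 42.136 = 1143.1 BTU/h

1143 BTU/h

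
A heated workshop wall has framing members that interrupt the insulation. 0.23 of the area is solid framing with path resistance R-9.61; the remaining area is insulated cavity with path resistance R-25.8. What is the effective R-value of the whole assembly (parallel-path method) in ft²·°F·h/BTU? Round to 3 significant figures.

U_eff = 0.77/25.8 + 0.23/9.61 = 0.02984 + 0.02393 = 0.05378
R_eff = 1/U_eff = 18.59 ft²·°F·h/BTU

18.6 ft²·°F·h/BTU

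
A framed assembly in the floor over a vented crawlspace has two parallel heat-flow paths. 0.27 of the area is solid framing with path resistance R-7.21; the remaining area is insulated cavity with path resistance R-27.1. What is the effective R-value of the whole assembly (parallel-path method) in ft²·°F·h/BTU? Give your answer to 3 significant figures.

15.5 ft²·°F·h/BTU

U_eff = 0.73/27.1 + 0.27/7.21 = 0.02694 + 0.03745 = 0.06439
R_eff = 1/U_eff = 15.53 ft²·°F·h/BTU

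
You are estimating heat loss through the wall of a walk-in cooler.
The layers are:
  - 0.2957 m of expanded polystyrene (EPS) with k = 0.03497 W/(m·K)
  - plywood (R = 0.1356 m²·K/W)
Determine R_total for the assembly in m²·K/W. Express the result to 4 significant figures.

0.2957/0.03497 = 8.4558
R_total = 8.4558 + 0.1356 = 8.5914 m²·K/W

8.591 m²·K/W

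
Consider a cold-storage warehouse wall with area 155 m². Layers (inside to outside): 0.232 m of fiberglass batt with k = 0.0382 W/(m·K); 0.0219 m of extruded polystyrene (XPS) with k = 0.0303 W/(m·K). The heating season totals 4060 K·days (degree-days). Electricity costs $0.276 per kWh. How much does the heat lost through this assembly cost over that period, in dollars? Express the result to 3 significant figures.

0.232/0.0382 = 6.073
0.0219/0.0303 = 0.7228
R_total = 6.073 + 0.7228 = 6.796 m²·K/W
E = A × HDD × 24 / R / 1000 = 155 × 4060 × 24 / 6.796 / 1000 = 2222 kWh
Cost = 2222 × 0.276 = $613.4

613 dollars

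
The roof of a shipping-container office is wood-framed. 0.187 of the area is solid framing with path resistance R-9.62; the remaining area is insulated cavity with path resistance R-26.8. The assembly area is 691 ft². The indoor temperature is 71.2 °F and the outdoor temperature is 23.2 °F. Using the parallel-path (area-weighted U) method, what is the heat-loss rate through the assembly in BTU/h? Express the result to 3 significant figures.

1650 BTU/h

U_eff = 0.813/26.8 + 0.187/9.62 = 0.03034 + 0.01944 = 0.04977
R_eff = 1/U_eff = 20.09 ft²·°F·h/BTU
Q = 691 × (71.2 − 23.2) / 20.09 = 1651 BTU/h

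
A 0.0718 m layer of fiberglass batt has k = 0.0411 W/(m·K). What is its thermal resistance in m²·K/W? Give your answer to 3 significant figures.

R = L/k = 0.0718/0.0411 = 1.747 m²·K/W

1.75 m²·K/W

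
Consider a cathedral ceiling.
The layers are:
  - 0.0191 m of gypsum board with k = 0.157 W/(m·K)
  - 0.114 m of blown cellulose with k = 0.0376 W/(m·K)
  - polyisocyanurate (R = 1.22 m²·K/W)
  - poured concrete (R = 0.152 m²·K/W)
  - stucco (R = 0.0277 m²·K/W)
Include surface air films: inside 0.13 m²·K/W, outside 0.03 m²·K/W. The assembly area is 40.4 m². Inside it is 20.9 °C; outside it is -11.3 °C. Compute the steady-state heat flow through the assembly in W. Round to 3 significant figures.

276 W

0.0191/0.157 = 0.1217
0.114/0.0376 = 3.032
R_total = 0.13 + 0.1217 + 3.032 + 1.22 + 0.152 + 0.0277 + 0.03 = 4.713 m²·K/W
Q = A·ΔT/R = 40.4 × (20.9 − (-11.3)) / 4.713 = 276 W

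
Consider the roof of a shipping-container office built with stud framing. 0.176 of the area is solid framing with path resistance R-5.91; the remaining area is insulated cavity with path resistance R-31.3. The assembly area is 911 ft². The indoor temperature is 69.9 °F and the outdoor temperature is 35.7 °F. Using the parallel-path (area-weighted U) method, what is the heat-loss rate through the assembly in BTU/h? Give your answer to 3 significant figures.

U_eff = 0.824/31.3 + 0.176/5.91 = 0.02633 + 0.02978 = 0.05611
R_eff = 1/U_eff = 17.82 ft²·°F·h/BTU
Q = 911 × (69.9 − 35.7) / 17.82 = 1748 BTU/h

1750 BTU/h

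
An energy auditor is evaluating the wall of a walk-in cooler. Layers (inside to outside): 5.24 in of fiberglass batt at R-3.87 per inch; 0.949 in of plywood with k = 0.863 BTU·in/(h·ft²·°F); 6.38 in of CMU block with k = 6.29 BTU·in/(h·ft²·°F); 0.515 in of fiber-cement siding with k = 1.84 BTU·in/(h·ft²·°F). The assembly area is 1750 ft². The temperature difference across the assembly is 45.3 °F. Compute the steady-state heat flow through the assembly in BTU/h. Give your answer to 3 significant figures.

3500 BTU/h

5.24 × 3.87 = 20.28
0.949/0.863 = 1.1
6.38/6.29 = 1.014
0.515/1.84 = 0.2799
R_total = 20.28 + 1.1 + 1.014 + 0.2799 = 22.67 ft²·°F·h/BTU
Q = A·ΔT/R = 1750 × 45.3 / 22.67 = 3497 BTU/h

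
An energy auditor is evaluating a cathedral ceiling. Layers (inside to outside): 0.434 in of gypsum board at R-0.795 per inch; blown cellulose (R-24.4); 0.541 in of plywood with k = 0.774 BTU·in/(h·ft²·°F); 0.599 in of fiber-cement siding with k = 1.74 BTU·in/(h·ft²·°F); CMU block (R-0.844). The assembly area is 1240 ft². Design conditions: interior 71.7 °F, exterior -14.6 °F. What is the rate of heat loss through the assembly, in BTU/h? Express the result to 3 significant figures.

4020 BTU/h

0.434 × 0.795 = 0.345
0.541/0.774 = 0.699
0.599/1.74 = 0.3443
R_total = 0.345 + 24.4 + 0.699 + 0.3443 + 0.844 = 26.63 ft²·°F·h/BTU
Q = A·ΔT/R = 1240 × (71.7 − (-14.6)) / 26.63 = 4018 BTU/h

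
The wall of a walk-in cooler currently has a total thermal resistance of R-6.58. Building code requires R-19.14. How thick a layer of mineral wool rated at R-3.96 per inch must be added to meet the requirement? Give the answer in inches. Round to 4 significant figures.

ΔR = 19.14 − 6.58 = 12.56 ft²·°F·h/BTU
L = ΔR / (R/in) = 12.56/3.96 = 3.1717 in

3.172 in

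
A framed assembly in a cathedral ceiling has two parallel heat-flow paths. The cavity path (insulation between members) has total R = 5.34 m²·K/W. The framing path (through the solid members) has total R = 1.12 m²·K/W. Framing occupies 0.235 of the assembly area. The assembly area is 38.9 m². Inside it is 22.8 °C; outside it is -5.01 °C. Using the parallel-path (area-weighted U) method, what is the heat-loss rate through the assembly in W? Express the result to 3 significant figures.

382 W

U_eff = 0.765/5.34 + 0.235/1.12 = 0.1433 + 0.2098 = 0.3531
R_eff = 1/U_eff = 2.832 m²·K/W
Q = 38.9 × (22.8 − (-5.01)) / 2.832 = 382 W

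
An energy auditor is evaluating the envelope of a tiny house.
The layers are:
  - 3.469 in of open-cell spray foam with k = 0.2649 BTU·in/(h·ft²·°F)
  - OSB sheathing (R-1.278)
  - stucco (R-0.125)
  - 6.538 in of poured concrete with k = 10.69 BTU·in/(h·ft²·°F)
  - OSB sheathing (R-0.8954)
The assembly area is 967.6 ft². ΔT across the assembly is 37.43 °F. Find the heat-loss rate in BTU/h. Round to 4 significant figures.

3.469/0.2649 = 13.096
6.538/10.69 = 0.6116
R_total = 13.096 + 1.278 + 0.125 + 0.6116 + 0.8954 = 16.006 ft²·°F·h/BTU
Q = A·ΔT/R = 967.6 × 37.43 / 16.006 = 2262.8 BTU/h

2263 BTU/h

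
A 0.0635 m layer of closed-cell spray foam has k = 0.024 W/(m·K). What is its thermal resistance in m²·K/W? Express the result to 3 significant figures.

2.65 m²·K/W

R = L/k = 0.0635/0.024 = 2.646 m²·K/W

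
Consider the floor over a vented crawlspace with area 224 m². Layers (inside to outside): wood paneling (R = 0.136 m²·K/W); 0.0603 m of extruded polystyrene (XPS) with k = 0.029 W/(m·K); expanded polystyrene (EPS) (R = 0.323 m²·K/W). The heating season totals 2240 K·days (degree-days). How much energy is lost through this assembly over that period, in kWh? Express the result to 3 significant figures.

4740 kWh

0.0603/0.029 = 2.079
R_total = 0.136 + 2.079 + 0.323 = 2.538 m²·K/W
E = A × HDD × 24 / R / 1000 = 224 × 2240 × 24 / 2.538 / 1000 = 4744 kWh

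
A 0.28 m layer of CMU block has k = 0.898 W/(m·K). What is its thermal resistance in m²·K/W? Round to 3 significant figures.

R = L/k = 0.28/0.898 = 0.3118 m²·K/W

0.312 m²·K/W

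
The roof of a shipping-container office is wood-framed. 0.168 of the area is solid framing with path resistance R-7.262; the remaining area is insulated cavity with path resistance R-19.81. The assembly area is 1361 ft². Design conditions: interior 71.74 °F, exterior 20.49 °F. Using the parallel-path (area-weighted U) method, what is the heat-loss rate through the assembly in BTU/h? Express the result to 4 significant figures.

U_eff = 0.832/19.81 + 0.168/7.262 = 0.041999 + 0.023134 = 0.065133
R_eff = 1/U_eff = 15.353 ft²·°F·h/BTU
Q = 1361 × (71.74 − 20.49) / 15.353 = 4543.1 BTU/h

4543 BTU/h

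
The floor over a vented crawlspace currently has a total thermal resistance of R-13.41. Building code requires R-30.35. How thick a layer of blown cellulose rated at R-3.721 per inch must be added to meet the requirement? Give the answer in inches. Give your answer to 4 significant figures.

4.553 in

ΔR = 30.35 − 13.41 = 16.94 ft²·°F·h/BTU
L = ΔR / (R/in) = 16.94/3.721 = 4.5525 in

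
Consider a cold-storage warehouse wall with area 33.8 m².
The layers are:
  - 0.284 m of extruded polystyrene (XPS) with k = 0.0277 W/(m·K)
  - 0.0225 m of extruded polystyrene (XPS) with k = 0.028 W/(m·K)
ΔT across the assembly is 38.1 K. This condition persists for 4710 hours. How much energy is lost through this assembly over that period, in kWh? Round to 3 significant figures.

0.284/0.0277 = 10.25
0.0225/0.028 = 0.8036
R_total = 10.25 + 0.8036 = 11.06 m²·K/W
Q = 33.8 × 38.1 / 11.06 = 116.5 W
E = 116.5 W × 4710 h / 1000 = 548.6 kWh

549 kWh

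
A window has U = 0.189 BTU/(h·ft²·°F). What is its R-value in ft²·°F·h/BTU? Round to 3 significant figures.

R = 1/U = 1/0.189 = 5.291

5.29 ft²·°F·h/BTU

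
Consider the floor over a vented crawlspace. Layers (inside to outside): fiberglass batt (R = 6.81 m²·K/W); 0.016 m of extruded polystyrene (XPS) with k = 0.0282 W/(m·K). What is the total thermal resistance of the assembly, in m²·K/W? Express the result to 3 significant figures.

7.38 m²·K/W

0.016/0.0282 = 0.5674
R_total = 6.81 + 0.5674 = 7.377 m²·K/W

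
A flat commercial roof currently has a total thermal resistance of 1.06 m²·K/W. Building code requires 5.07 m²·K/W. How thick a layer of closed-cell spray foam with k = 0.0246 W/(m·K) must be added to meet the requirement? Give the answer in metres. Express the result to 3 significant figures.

ΔR = 5.07 − 1.06 = 4.01 m²·K/W
L = ΔR × k = 4.01 × 0.0246 = 0.09865 m

0.0986 m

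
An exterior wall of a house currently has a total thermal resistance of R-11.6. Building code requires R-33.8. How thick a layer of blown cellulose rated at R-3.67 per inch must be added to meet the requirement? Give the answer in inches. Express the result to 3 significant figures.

ΔR = 33.8 − 11.6 = 22.2 ft²·°F·h/BTU
L = ΔR / (R/in) = 22.2/3.67 = 6.049 in

6.05 in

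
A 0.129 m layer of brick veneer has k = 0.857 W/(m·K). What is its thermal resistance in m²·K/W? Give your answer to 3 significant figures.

R = L/k = 0.129/0.857 = 0.1505 m²·K/W

0.151 m²·K/W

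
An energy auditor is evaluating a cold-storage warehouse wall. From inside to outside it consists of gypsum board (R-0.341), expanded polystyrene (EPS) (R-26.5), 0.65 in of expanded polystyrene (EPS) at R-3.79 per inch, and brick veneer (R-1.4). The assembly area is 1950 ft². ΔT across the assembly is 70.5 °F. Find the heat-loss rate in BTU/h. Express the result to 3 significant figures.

4480 BTU/h

0.65 × 3.79 = 2.464
R_total = 0.341 + 26.5 + 2.464 + 1.4 = 30.7 ft²·°F·h/BTU
Q = A·ΔT/R = 1950 × 70.5 / 30.7 = 4477 BTU/h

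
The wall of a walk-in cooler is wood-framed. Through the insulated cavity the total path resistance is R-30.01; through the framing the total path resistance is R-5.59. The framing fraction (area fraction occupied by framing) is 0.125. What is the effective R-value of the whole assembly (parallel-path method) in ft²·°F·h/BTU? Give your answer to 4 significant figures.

U_eff = 0.875/30.01 + 0.125/5.59 = 0.029157 + 0.022361 = 0.051518
R_eff = 1/U_eff = 19.411 ft²·°F·h/BTU

19.41 ft²·°F·h/BTU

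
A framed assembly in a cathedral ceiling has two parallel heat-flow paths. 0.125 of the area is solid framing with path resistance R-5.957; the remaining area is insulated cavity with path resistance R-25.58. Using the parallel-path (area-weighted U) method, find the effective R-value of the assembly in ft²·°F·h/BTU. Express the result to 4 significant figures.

18.12 ft²·°F·h/BTU

U_eff = 0.875/25.58 + 0.125/5.957 = 0.034206 + 0.020984 = 0.05519
R_eff = 1/U_eff = 18.119 ft²·°F·h/BTU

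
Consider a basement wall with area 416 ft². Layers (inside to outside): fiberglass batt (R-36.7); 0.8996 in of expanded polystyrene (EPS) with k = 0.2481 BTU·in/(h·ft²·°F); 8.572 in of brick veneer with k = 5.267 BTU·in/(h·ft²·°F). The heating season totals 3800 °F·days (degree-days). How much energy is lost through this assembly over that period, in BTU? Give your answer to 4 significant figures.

904300 BTU

0.8996/0.2481 = 3.626
8.572/5.267 = 1.6275
R_total = 36.7 + 3.626 + 1.6275 = 41.953 ft²·°F·h/BTU
E = A × HDD × 24 / R = 416 × 3800 × 24 / 41.953 = 904320 BTU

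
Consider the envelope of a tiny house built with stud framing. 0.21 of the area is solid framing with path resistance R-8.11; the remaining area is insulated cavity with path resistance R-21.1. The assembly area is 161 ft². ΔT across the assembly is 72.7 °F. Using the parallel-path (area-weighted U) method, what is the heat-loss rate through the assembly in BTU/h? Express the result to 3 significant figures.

741 BTU/h

U_eff = 0.79/21.1 + 0.21/8.11 = 0.03744 + 0.02589 = 0.06333
R_eff = 1/U_eff = 15.79 ft²·°F·h/BTU
Q = 161 × 72.7 / 15.79 = 741.3 BTU/h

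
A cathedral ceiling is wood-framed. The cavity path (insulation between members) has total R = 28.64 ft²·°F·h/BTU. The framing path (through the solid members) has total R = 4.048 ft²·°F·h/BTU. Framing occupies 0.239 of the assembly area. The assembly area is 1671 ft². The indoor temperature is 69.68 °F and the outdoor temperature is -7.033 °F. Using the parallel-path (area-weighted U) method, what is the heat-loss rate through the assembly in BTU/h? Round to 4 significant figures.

10970 BTU/h

U_eff = 0.761/28.64 + 0.239/4.048 = 0.026571 + 0.059042 = 0.085613
R_eff = 1/U_eff = 11.681 ft²·°F·h/BTU
Q = 1671 × (69.68 − (-7.033)) / 11.681 = 10974 BTU/h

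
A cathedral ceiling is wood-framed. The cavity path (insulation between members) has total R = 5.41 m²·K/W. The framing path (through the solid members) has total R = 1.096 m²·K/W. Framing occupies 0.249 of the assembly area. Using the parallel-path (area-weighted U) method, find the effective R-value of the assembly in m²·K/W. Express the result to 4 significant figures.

2.732 m²·K/W

U_eff = 0.751/5.41 + 0.249/1.096 = 0.13882 + 0.22719 = 0.36601
R_eff = 1/U_eff = 2.7322 m²·K/W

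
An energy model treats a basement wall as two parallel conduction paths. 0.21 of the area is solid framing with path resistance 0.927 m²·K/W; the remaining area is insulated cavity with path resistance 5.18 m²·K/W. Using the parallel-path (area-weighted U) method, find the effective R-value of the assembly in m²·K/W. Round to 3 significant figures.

U_eff = 0.79/5.18 + 0.21/0.927 = 0.1525 + 0.2265 = 0.379
R_eff = 1/U_eff = 2.638 m²·K/W

2.64 m²·K/W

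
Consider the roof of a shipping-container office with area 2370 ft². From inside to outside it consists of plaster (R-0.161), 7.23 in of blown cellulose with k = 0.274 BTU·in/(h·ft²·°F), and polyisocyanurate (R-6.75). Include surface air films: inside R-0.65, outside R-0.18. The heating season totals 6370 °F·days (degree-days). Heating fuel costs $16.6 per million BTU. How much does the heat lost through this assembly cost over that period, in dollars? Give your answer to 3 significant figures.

176 dollars

7.23/0.274 = 26.39
R_total = 0.65 + 0.161 + 26.39 + 6.75 + 0.18 = 34.13 ft²·°F·h/BTU
E = A × HDD × 24 / R = 2370 × 6370 × 24 / 34.13 = 10620000 BTU
Cost = 10620000/10⁶ × 16.6 = $176.2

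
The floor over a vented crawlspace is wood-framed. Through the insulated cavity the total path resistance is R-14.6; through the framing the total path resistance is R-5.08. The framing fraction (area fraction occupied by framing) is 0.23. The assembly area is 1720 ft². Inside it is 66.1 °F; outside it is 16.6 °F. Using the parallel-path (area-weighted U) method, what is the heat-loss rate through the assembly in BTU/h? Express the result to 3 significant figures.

U_eff = 0.77/14.6 + 0.23/5.08 = 0.05274 + 0.04528 = 0.09802
R_eff = 1/U_eff = 10.2 ft²·°F·h/BTU
Q = 1720 × (66.1 − 16.6) / 10.2 = 8345 BTU/h

8350 BTU/h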